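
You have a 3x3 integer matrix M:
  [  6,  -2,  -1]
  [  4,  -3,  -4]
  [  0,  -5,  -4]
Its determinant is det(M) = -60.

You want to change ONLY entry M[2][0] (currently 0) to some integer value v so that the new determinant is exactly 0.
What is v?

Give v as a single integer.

Answer: 12

Derivation:
det is linear in entry M[2][0]: det = old_det + (v - 0) * C_20
Cofactor C_20 = 5
Want det = 0: -60 + (v - 0) * 5 = 0
  (v - 0) = 60 / 5 = 12
  v = 0 + (12) = 12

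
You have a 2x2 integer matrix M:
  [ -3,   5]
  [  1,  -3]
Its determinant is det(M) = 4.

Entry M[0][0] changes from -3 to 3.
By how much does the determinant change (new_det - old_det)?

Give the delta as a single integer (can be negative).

Answer: -18

Derivation:
Cofactor C_00 = -3
Entry delta = 3 - -3 = 6
Det delta = entry_delta * cofactor = 6 * -3 = -18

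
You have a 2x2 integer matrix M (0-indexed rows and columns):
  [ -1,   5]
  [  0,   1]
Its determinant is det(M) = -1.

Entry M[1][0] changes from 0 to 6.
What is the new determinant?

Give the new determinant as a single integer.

det is linear in row 1: changing M[1][0] by delta changes det by delta * cofactor(1,0).
Cofactor C_10 = (-1)^(1+0) * minor(1,0) = -5
Entry delta = 6 - 0 = 6
Det delta = 6 * -5 = -30
New det = -1 + -30 = -31

Answer: -31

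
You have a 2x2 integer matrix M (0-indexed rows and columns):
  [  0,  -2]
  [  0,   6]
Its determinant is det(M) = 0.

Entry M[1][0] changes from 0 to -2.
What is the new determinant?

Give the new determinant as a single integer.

det is linear in row 1: changing M[1][0] by delta changes det by delta * cofactor(1,0).
Cofactor C_10 = (-1)^(1+0) * minor(1,0) = 2
Entry delta = -2 - 0 = -2
Det delta = -2 * 2 = -4
New det = 0 + -4 = -4

Answer: -4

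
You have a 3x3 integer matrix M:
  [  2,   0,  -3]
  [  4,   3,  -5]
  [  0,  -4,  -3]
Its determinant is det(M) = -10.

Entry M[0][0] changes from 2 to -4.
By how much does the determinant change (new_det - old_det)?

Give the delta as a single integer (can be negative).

Cofactor C_00 = -29
Entry delta = -4 - 2 = -6
Det delta = entry_delta * cofactor = -6 * -29 = 174

Answer: 174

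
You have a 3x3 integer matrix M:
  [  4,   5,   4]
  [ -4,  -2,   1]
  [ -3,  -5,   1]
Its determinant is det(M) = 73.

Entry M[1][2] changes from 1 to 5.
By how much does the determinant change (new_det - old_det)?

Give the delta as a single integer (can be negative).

Answer: 20

Derivation:
Cofactor C_12 = 5
Entry delta = 5 - 1 = 4
Det delta = entry_delta * cofactor = 4 * 5 = 20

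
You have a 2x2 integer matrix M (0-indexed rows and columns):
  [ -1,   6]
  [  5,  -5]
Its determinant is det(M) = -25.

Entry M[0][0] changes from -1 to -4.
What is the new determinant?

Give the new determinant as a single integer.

det is linear in row 0: changing M[0][0] by delta changes det by delta * cofactor(0,0).
Cofactor C_00 = (-1)^(0+0) * minor(0,0) = -5
Entry delta = -4 - -1 = -3
Det delta = -3 * -5 = 15
New det = -25 + 15 = -10

Answer: -10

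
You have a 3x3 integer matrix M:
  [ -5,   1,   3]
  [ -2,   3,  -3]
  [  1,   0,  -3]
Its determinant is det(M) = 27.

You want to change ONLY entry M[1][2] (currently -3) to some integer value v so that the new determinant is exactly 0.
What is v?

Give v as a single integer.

Answer: -30

Derivation:
det is linear in entry M[1][2]: det = old_det + (v - -3) * C_12
Cofactor C_12 = 1
Want det = 0: 27 + (v - -3) * 1 = 0
  (v - -3) = -27 / 1 = -27
  v = -3 + (-27) = -30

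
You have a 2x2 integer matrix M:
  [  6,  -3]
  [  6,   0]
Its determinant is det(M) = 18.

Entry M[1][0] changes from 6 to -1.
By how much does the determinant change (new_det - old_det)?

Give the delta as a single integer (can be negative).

Answer: -21

Derivation:
Cofactor C_10 = 3
Entry delta = -1 - 6 = -7
Det delta = entry_delta * cofactor = -7 * 3 = -21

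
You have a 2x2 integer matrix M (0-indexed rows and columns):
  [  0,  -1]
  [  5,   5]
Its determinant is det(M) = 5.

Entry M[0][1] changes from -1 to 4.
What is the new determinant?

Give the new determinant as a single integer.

Answer: -20

Derivation:
det is linear in row 0: changing M[0][1] by delta changes det by delta * cofactor(0,1).
Cofactor C_01 = (-1)^(0+1) * minor(0,1) = -5
Entry delta = 4 - -1 = 5
Det delta = 5 * -5 = -25
New det = 5 + -25 = -20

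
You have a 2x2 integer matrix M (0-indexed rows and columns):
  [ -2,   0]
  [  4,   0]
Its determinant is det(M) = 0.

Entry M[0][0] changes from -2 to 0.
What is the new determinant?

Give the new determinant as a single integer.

det is linear in row 0: changing M[0][0] by delta changes det by delta * cofactor(0,0).
Cofactor C_00 = (-1)^(0+0) * minor(0,0) = 0
Entry delta = 0 - -2 = 2
Det delta = 2 * 0 = 0
New det = 0 + 0 = 0

Answer: 0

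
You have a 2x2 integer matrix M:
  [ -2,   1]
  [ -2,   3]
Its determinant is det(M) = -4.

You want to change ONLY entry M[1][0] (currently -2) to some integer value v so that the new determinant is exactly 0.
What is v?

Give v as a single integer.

det is linear in entry M[1][0]: det = old_det + (v - -2) * C_10
Cofactor C_10 = -1
Want det = 0: -4 + (v - -2) * -1 = 0
  (v - -2) = 4 / -1 = -4
  v = -2 + (-4) = -6

Answer: -6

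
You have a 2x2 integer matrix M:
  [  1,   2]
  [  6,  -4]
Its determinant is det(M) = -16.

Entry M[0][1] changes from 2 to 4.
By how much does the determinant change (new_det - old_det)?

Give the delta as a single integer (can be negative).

Answer: -12

Derivation:
Cofactor C_01 = -6
Entry delta = 4 - 2 = 2
Det delta = entry_delta * cofactor = 2 * -6 = -12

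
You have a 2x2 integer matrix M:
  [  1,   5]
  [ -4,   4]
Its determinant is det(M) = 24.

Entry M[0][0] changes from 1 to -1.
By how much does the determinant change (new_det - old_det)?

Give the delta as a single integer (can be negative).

Answer: -8

Derivation:
Cofactor C_00 = 4
Entry delta = -1 - 1 = -2
Det delta = entry_delta * cofactor = -2 * 4 = -8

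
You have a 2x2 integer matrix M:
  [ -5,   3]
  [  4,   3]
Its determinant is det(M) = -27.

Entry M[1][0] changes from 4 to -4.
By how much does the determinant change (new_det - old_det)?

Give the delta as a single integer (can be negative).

Answer: 24

Derivation:
Cofactor C_10 = -3
Entry delta = -4 - 4 = -8
Det delta = entry_delta * cofactor = -8 * -3 = 24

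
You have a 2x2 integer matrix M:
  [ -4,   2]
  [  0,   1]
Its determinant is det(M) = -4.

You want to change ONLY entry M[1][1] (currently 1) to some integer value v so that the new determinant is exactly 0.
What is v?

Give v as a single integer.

det is linear in entry M[1][1]: det = old_det + (v - 1) * C_11
Cofactor C_11 = -4
Want det = 0: -4 + (v - 1) * -4 = 0
  (v - 1) = 4 / -4 = -1
  v = 1 + (-1) = 0

Answer: 0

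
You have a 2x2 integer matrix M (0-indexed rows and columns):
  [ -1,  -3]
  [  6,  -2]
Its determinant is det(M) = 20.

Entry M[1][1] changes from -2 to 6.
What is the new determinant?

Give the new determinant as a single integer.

Answer: 12

Derivation:
det is linear in row 1: changing M[1][1] by delta changes det by delta * cofactor(1,1).
Cofactor C_11 = (-1)^(1+1) * minor(1,1) = -1
Entry delta = 6 - -2 = 8
Det delta = 8 * -1 = -8
New det = 20 + -8 = 12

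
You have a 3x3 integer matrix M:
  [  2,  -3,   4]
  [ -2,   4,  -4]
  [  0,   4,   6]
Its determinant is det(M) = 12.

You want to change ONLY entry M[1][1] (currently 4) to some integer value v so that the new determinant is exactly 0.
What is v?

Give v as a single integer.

Answer: 3

Derivation:
det is linear in entry M[1][1]: det = old_det + (v - 4) * C_11
Cofactor C_11 = 12
Want det = 0: 12 + (v - 4) * 12 = 0
  (v - 4) = -12 / 12 = -1
  v = 4 + (-1) = 3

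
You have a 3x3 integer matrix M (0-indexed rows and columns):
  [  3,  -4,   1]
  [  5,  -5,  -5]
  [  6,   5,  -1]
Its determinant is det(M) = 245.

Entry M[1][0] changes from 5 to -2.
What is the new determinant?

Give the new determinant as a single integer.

Answer: 238

Derivation:
det is linear in row 1: changing M[1][0] by delta changes det by delta * cofactor(1,0).
Cofactor C_10 = (-1)^(1+0) * minor(1,0) = 1
Entry delta = -2 - 5 = -7
Det delta = -7 * 1 = -7
New det = 245 + -7 = 238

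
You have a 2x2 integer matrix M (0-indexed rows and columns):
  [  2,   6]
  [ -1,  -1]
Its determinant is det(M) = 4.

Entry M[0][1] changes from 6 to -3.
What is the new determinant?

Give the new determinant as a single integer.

det is linear in row 0: changing M[0][1] by delta changes det by delta * cofactor(0,1).
Cofactor C_01 = (-1)^(0+1) * minor(0,1) = 1
Entry delta = -3 - 6 = -9
Det delta = -9 * 1 = -9
New det = 4 + -9 = -5

Answer: -5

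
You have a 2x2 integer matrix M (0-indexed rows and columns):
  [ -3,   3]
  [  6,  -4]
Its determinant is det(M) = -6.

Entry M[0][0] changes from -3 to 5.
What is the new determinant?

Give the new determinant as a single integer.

Answer: -38

Derivation:
det is linear in row 0: changing M[0][0] by delta changes det by delta * cofactor(0,0).
Cofactor C_00 = (-1)^(0+0) * minor(0,0) = -4
Entry delta = 5 - -3 = 8
Det delta = 8 * -4 = -32
New det = -6 + -32 = -38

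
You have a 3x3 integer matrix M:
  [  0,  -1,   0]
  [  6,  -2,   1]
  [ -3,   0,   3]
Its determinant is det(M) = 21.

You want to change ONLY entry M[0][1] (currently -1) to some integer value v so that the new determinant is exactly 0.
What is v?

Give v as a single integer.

Answer: 0

Derivation:
det is linear in entry M[0][1]: det = old_det + (v - -1) * C_01
Cofactor C_01 = -21
Want det = 0: 21 + (v - -1) * -21 = 0
  (v - -1) = -21 / -21 = 1
  v = -1 + (1) = 0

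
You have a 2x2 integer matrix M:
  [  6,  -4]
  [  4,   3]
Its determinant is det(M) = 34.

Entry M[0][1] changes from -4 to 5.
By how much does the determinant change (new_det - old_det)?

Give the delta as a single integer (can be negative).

Cofactor C_01 = -4
Entry delta = 5 - -4 = 9
Det delta = entry_delta * cofactor = 9 * -4 = -36

Answer: -36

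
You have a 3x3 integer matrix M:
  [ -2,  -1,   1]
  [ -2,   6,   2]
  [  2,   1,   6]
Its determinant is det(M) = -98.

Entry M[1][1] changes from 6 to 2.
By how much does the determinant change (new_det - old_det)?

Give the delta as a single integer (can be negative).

Answer: 56

Derivation:
Cofactor C_11 = -14
Entry delta = 2 - 6 = -4
Det delta = entry_delta * cofactor = -4 * -14 = 56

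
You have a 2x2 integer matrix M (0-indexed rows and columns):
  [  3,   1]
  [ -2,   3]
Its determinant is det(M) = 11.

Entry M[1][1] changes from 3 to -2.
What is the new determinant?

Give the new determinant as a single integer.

Answer: -4

Derivation:
det is linear in row 1: changing M[1][1] by delta changes det by delta * cofactor(1,1).
Cofactor C_11 = (-1)^(1+1) * minor(1,1) = 3
Entry delta = -2 - 3 = -5
Det delta = -5 * 3 = -15
New det = 11 + -15 = -4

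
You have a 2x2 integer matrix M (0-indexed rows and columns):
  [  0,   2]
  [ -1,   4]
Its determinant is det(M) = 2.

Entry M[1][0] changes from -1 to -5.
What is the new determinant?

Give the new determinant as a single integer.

det is linear in row 1: changing M[1][0] by delta changes det by delta * cofactor(1,0).
Cofactor C_10 = (-1)^(1+0) * minor(1,0) = -2
Entry delta = -5 - -1 = -4
Det delta = -4 * -2 = 8
New det = 2 + 8 = 10

Answer: 10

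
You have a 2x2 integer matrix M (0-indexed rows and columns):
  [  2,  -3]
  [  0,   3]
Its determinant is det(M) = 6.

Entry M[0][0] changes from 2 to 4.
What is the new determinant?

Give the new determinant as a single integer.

Answer: 12

Derivation:
det is linear in row 0: changing M[0][0] by delta changes det by delta * cofactor(0,0).
Cofactor C_00 = (-1)^(0+0) * minor(0,0) = 3
Entry delta = 4 - 2 = 2
Det delta = 2 * 3 = 6
New det = 6 + 6 = 12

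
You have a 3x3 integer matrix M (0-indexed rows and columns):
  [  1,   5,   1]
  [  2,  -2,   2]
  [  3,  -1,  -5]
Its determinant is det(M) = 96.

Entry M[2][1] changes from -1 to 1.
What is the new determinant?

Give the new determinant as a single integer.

det is linear in row 2: changing M[2][1] by delta changes det by delta * cofactor(2,1).
Cofactor C_21 = (-1)^(2+1) * minor(2,1) = 0
Entry delta = 1 - -1 = 2
Det delta = 2 * 0 = 0
New det = 96 + 0 = 96

Answer: 96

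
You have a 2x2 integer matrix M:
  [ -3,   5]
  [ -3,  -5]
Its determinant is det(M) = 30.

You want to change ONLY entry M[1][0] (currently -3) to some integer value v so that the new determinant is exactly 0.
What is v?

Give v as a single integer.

det is linear in entry M[1][0]: det = old_det + (v - -3) * C_10
Cofactor C_10 = -5
Want det = 0: 30 + (v - -3) * -5 = 0
  (v - -3) = -30 / -5 = 6
  v = -3 + (6) = 3

Answer: 3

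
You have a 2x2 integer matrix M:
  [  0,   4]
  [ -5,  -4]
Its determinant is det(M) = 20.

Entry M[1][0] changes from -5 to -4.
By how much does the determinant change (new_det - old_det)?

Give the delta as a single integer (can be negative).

Cofactor C_10 = -4
Entry delta = -4 - -5 = 1
Det delta = entry_delta * cofactor = 1 * -4 = -4

Answer: -4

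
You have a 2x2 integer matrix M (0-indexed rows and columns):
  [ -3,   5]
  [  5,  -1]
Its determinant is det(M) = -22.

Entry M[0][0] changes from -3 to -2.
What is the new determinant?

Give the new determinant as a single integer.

det is linear in row 0: changing M[0][0] by delta changes det by delta * cofactor(0,0).
Cofactor C_00 = (-1)^(0+0) * minor(0,0) = -1
Entry delta = -2 - -3 = 1
Det delta = 1 * -1 = -1
New det = -22 + -1 = -23

Answer: -23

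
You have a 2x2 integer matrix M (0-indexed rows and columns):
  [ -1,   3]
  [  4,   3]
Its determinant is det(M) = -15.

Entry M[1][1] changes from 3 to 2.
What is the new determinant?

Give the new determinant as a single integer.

Answer: -14

Derivation:
det is linear in row 1: changing M[1][1] by delta changes det by delta * cofactor(1,1).
Cofactor C_11 = (-1)^(1+1) * minor(1,1) = -1
Entry delta = 2 - 3 = -1
Det delta = -1 * -1 = 1
New det = -15 + 1 = -14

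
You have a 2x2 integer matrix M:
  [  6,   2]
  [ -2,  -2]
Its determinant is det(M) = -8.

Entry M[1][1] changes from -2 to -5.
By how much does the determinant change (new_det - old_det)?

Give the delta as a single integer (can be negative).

Cofactor C_11 = 6
Entry delta = -5 - -2 = -3
Det delta = entry_delta * cofactor = -3 * 6 = -18

Answer: -18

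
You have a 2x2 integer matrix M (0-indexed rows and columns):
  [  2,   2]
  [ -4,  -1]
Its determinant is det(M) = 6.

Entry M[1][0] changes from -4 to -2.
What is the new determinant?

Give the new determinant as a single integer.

det is linear in row 1: changing M[1][0] by delta changes det by delta * cofactor(1,0).
Cofactor C_10 = (-1)^(1+0) * minor(1,0) = -2
Entry delta = -2 - -4 = 2
Det delta = 2 * -2 = -4
New det = 6 + -4 = 2

Answer: 2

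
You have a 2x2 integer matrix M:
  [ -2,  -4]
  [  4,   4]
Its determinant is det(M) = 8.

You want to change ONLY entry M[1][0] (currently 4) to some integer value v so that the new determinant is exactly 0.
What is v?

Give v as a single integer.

Answer: 2

Derivation:
det is linear in entry M[1][0]: det = old_det + (v - 4) * C_10
Cofactor C_10 = 4
Want det = 0: 8 + (v - 4) * 4 = 0
  (v - 4) = -8 / 4 = -2
  v = 4 + (-2) = 2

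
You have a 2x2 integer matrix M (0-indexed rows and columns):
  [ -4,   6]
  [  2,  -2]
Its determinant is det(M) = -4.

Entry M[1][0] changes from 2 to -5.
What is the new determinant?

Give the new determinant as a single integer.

det is linear in row 1: changing M[1][0] by delta changes det by delta * cofactor(1,0).
Cofactor C_10 = (-1)^(1+0) * minor(1,0) = -6
Entry delta = -5 - 2 = -7
Det delta = -7 * -6 = 42
New det = -4 + 42 = 38

Answer: 38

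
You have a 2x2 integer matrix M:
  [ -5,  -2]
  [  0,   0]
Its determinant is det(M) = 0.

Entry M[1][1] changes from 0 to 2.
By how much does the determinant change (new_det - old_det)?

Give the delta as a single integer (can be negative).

Cofactor C_11 = -5
Entry delta = 2 - 0 = 2
Det delta = entry_delta * cofactor = 2 * -5 = -10

Answer: -10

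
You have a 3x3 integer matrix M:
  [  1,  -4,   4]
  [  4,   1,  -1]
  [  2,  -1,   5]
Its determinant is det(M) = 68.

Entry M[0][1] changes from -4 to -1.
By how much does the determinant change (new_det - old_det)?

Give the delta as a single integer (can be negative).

Answer: -66

Derivation:
Cofactor C_01 = -22
Entry delta = -1 - -4 = 3
Det delta = entry_delta * cofactor = 3 * -22 = -66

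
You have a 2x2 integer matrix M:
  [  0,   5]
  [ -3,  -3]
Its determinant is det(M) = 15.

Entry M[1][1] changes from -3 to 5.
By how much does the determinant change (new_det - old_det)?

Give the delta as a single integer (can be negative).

Cofactor C_11 = 0
Entry delta = 5 - -3 = 8
Det delta = entry_delta * cofactor = 8 * 0 = 0

Answer: 0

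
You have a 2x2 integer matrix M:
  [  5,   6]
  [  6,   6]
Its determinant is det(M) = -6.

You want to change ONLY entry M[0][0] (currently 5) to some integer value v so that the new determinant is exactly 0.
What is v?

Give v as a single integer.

det is linear in entry M[0][0]: det = old_det + (v - 5) * C_00
Cofactor C_00 = 6
Want det = 0: -6 + (v - 5) * 6 = 0
  (v - 5) = 6 / 6 = 1
  v = 5 + (1) = 6

Answer: 6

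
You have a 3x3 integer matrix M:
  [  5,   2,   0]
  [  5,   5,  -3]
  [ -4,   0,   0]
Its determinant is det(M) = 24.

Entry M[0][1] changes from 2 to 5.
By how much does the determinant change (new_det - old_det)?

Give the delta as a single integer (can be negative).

Answer: 36

Derivation:
Cofactor C_01 = 12
Entry delta = 5 - 2 = 3
Det delta = entry_delta * cofactor = 3 * 12 = 36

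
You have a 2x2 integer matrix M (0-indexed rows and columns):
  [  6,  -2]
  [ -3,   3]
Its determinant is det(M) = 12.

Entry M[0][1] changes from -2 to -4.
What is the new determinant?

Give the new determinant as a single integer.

det is linear in row 0: changing M[0][1] by delta changes det by delta * cofactor(0,1).
Cofactor C_01 = (-1)^(0+1) * minor(0,1) = 3
Entry delta = -4 - -2 = -2
Det delta = -2 * 3 = -6
New det = 12 + -6 = 6

Answer: 6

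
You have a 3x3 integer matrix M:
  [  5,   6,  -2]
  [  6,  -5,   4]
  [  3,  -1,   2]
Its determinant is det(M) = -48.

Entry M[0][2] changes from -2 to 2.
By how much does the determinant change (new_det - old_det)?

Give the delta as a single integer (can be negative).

Cofactor C_02 = 9
Entry delta = 2 - -2 = 4
Det delta = entry_delta * cofactor = 4 * 9 = 36

Answer: 36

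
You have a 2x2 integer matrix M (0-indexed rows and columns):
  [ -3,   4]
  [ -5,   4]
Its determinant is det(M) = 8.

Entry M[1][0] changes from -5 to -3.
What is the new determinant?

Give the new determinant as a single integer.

det is linear in row 1: changing M[1][0] by delta changes det by delta * cofactor(1,0).
Cofactor C_10 = (-1)^(1+0) * minor(1,0) = -4
Entry delta = -3 - -5 = 2
Det delta = 2 * -4 = -8
New det = 8 + -8 = 0

Answer: 0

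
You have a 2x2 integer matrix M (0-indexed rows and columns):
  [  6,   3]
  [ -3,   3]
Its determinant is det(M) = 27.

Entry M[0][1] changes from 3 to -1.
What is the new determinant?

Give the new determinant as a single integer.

det is linear in row 0: changing M[0][1] by delta changes det by delta * cofactor(0,1).
Cofactor C_01 = (-1)^(0+1) * minor(0,1) = 3
Entry delta = -1 - 3 = -4
Det delta = -4 * 3 = -12
New det = 27 + -12 = 15

Answer: 15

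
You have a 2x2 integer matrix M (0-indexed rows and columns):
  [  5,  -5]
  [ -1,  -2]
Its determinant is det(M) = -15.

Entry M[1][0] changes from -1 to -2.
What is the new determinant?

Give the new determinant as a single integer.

Answer: -20

Derivation:
det is linear in row 1: changing M[1][0] by delta changes det by delta * cofactor(1,0).
Cofactor C_10 = (-1)^(1+0) * minor(1,0) = 5
Entry delta = -2 - -1 = -1
Det delta = -1 * 5 = -5
New det = -15 + -5 = -20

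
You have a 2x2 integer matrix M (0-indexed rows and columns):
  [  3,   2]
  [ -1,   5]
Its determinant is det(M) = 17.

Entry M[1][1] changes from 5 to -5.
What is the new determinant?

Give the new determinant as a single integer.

Answer: -13

Derivation:
det is linear in row 1: changing M[1][1] by delta changes det by delta * cofactor(1,1).
Cofactor C_11 = (-1)^(1+1) * minor(1,1) = 3
Entry delta = -5 - 5 = -10
Det delta = -10 * 3 = -30
New det = 17 + -30 = -13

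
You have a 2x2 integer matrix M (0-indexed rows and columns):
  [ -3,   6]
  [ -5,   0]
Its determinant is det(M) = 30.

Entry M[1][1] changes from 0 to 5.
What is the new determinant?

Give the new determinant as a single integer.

Answer: 15

Derivation:
det is linear in row 1: changing M[1][1] by delta changes det by delta * cofactor(1,1).
Cofactor C_11 = (-1)^(1+1) * minor(1,1) = -3
Entry delta = 5 - 0 = 5
Det delta = 5 * -3 = -15
New det = 30 + -15 = 15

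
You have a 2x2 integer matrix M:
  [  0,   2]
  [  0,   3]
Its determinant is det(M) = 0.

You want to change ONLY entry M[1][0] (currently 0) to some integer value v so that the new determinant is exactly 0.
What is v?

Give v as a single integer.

det is linear in entry M[1][0]: det = old_det + (v - 0) * C_10
Cofactor C_10 = -2
Want det = 0: 0 + (v - 0) * -2 = 0
  (v - 0) = 0 / -2 = 0
  v = 0 + (0) = 0

Answer: 0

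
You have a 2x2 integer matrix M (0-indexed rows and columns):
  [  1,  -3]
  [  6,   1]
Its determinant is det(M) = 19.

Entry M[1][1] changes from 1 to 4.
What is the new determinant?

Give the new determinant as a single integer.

Answer: 22

Derivation:
det is linear in row 1: changing M[1][1] by delta changes det by delta * cofactor(1,1).
Cofactor C_11 = (-1)^(1+1) * minor(1,1) = 1
Entry delta = 4 - 1 = 3
Det delta = 3 * 1 = 3
New det = 19 + 3 = 22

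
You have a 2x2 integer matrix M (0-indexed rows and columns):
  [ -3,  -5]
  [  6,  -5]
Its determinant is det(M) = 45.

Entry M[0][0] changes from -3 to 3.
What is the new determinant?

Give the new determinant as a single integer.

Answer: 15

Derivation:
det is linear in row 0: changing M[0][0] by delta changes det by delta * cofactor(0,0).
Cofactor C_00 = (-1)^(0+0) * minor(0,0) = -5
Entry delta = 3 - -3 = 6
Det delta = 6 * -5 = -30
New det = 45 + -30 = 15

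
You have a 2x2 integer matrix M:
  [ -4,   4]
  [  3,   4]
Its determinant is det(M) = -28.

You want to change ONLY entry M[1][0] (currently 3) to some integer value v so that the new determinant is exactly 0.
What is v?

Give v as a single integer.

Answer: -4

Derivation:
det is linear in entry M[1][0]: det = old_det + (v - 3) * C_10
Cofactor C_10 = -4
Want det = 0: -28 + (v - 3) * -4 = 0
  (v - 3) = 28 / -4 = -7
  v = 3 + (-7) = -4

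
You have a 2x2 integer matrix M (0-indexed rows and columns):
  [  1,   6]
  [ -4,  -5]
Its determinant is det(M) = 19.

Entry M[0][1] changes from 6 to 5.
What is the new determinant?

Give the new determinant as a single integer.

det is linear in row 0: changing M[0][1] by delta changes det by delta * cofactor(0,1).
Cofactor C_01 = (-1)^(0+1) * minor(0,1) = 4
Entry delta = 5 - 6 = -1
Det delta = -1 * 4 = -4
New det = 19 + -4 = 15

Answer: 15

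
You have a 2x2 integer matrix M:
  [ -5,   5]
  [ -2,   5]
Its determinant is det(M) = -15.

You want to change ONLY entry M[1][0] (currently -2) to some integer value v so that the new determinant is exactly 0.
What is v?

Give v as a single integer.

Answer: -5

Derivation:
det is linear in entry M[1][0]: det = old_det + (v - -2) * C_10
Cofactor C_10 = -5
Want det = 0: -15 + (v - -2) * -5 = 0
  (v - -2) = 15 / -5 = -3
  v = -2 + (-3) = -5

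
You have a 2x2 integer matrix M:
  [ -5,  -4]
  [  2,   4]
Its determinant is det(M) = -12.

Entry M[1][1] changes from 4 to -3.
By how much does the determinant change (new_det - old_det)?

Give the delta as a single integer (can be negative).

Cofactor C_11 = -5
Entry delta = -3 - 4 = -7
Det delta = entry_delta * cofactor = -7 * -5 = 35

Answer: 35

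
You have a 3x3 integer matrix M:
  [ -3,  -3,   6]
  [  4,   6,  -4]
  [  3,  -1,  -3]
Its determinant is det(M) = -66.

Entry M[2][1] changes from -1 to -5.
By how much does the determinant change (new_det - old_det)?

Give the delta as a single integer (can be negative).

Cofactor C_21 = 12
Entry delta = -5 - -1 = -4
Det delta = entry_delta * cofactor = -4 * 12 = -48

Answer: -48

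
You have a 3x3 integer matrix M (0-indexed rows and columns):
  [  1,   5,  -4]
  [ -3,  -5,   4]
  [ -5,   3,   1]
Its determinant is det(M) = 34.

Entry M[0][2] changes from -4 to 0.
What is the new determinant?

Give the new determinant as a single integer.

det is linear in row 0: changing M[0][2] by delta changes det by delta * cofactor(0,2).
Cofactor C_02 = (-1)^(0+2) * minor(0,2) = -34
Entry delta = 0 - -4 = 4
Det delta = 4 * -34 = -136
New det = 34 + -136 = -102

Answer: -102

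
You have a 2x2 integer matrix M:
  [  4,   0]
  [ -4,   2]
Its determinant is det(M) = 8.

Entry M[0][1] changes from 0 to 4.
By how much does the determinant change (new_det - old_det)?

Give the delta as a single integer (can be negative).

Answer: 16

Derivation:
Cofactor C_01 = 4
Entry delta = 4 - 0 = 4
Det delta = entry_delta * cofactor = 4 * 4 = 16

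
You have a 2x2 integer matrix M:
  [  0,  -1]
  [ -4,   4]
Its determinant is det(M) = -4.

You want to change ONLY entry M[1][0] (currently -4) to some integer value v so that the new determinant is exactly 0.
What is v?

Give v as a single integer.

det is linear in entry M[1][0]: det = old_det + (v - -4) * C_10
Cofactor C_10 = 1
Want det = 0: -4 + (v - -4) * 1 = 0
  (v - -4) = 4 / 1 = 4
  v = -4 + (4) = 0

Answer: 0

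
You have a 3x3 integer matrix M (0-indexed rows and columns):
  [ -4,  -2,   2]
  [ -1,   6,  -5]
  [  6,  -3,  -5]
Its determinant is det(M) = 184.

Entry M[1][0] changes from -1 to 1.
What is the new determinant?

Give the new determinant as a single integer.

Answer: 152

Derivation:
det is linear in row 1: changing M[1][0] by delta changes det by delta * cofactor(1,0).
Cofactor C_10 = (-1)^(1+0) * minor(1,0) = -16
Entry delta = 1 - -1 = 2
Det delta = 2 * -16 = -32
New det = 184 + -32 = 152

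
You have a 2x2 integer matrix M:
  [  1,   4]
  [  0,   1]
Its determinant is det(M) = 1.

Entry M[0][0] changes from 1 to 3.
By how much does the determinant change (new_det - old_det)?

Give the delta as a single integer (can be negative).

Answer: 2

Derivation:
Cofactor C_00 = 1
Entry delta = 3 - 1 = 2
Det delta = entry_delta * cofactor = 2 * 1 = 2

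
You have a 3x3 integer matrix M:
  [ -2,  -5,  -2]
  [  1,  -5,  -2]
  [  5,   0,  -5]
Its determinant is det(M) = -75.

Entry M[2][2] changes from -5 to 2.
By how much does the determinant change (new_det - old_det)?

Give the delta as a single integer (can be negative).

Cofactor C_22 = 15
Entry delta = 2 - -5 = 7
Det delta = entry_delta * cofactor = 7 * 15 = 105

Answer: 105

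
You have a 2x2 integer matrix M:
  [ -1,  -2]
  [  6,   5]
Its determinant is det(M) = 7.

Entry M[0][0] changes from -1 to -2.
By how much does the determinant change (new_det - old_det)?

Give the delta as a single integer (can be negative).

Cofactor C_00 = 5
Entry delta = -2 - -1 = -1
Det delta = entry_delta * cofactor = -1 * 5 = -5

Answer: -5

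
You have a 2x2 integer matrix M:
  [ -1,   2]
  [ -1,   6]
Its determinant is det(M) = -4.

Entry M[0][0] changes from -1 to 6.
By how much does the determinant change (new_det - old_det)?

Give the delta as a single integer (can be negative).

Cofactor C_00 = 6
Entry delta = 6 - -1 = 7
Det delta = entry_delta * cofactor = 7 * 6 = 42

Answer: 42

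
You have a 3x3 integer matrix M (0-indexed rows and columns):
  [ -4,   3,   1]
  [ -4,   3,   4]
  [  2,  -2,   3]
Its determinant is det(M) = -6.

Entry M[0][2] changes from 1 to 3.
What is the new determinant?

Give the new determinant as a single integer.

det is linear in row 0: changing M[0][2] by delta changes det by delta * cofactor(0,2).
Cofactor C_02 = (-1)^(0+2) * minor(0,2) = 2
Entry delta = 3 - 1 = 2
Det delta = 2 * 2 = 4
New det = -6 + 4 = -2

Answer: -2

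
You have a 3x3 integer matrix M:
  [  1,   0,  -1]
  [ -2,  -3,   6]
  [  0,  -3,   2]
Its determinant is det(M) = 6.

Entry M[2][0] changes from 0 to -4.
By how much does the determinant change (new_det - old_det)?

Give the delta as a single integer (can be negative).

Cofactor C_20 = -3
Entry delta = -4 - 0 = -4
Det delta = entry_delta * cofactor = -4 * -3 = 12

Answer: 12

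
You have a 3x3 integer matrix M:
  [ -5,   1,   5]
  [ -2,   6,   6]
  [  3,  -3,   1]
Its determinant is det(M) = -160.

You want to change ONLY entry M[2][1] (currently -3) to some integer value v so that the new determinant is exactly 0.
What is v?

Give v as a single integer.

Answer: 5

Derivation:
det is linear in entry M[2][1]: det = old_det + (v - -3) * C_21
Cofactor C_21 = 20
Want det = 0: -160 + (v - -3) * 20 = 0
  (v - -3) = 160 / 20 = 8
  v = -3 + (8) = 5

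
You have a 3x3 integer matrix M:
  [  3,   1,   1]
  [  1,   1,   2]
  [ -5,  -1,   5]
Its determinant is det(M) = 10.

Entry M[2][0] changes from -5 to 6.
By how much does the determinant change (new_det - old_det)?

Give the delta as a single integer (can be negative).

Cofactor C_20 = 1
Entry delta = 6 - -5 = 11
Det delta = entry_delta * cofactor = 11 * 1 = 11

Answer: 11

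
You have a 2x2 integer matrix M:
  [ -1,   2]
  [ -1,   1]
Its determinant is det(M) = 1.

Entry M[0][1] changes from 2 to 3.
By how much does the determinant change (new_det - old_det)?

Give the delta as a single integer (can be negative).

Cofactor C_01 = 1
Entry delta = 3 - 2 = 1
Det delta = entry_delta * cofactor = 1 * 1 = 1

Answer: 1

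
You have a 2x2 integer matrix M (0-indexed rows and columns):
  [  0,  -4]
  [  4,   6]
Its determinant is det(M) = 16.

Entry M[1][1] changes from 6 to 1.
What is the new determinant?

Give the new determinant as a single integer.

det is linear in row 1: changing M[1][1] by delta changes det by delta * cofactor(1,1).
Cofactor C_11 = (-1)^(1+1) * minor(1,1) = 0
Entry delta = 1 - 6 = -5
Det delta = -5 * 0 = 0
New det = 16 + 0 = 16

Answer: 16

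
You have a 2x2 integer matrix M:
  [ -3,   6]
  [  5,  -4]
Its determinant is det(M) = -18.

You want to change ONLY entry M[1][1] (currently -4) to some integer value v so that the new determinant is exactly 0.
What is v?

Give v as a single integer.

det is linear in entry M[1][1]: det = old_det + (v - -4) * C_11
Cofactor C_11 = -3
Want det = 0: -18 + (v - -4) * -3 = 0
  (v - -4) = 18 / -3 = -6
  v = -4 + (-6) = -10

Answer: -10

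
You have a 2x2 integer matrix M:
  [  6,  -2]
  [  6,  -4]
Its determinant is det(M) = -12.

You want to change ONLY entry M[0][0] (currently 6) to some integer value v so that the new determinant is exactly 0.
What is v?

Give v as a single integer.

det is linear in entry M[0][0]: det = old_det + (v - 6) * C_00
Cofactor C_00 = -4
Want det = 0: -12 + (v - 6) * -4 = 0
  (v - 6) = 12 / -4 = -3
  v = 6 + (-3) = 3

Answer: 3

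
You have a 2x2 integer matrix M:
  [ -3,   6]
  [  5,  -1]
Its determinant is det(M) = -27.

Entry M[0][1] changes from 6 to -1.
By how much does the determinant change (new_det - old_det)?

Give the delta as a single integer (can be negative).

Answer: 35

Derivation:
Cofactor C_01 = -5
Entry delta = -1 - 6 = -7
Det delta = entry_delta * cofactor = -7 * -5 = 35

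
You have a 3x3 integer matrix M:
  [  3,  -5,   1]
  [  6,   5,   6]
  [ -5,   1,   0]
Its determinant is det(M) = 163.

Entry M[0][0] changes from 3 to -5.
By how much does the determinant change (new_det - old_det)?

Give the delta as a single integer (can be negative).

Answer: 48

Derivation:
Cofactor C_00 = -6
Entry delta = -5 - 3 = -8
Det delta = entry_delta * cofactor = -8 * -6 = 48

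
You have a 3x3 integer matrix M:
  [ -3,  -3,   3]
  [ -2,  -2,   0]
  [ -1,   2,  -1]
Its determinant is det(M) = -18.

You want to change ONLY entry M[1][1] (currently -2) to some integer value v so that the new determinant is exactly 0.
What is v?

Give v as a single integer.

det is linear in entry M[1][1]: det = old_det + (v - -2) * C_11
Cofactor C_11 = 6
Want det = 0: -18 + (v - -2) * 6 = 0
  (v - -2) = 18 / 6 = 3
  v = -2 + (3) = 1

Answer: 1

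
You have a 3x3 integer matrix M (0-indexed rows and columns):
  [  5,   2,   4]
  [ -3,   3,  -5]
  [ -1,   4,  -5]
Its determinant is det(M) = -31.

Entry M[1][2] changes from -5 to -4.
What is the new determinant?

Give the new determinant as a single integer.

Answer: -53

Derivation:
det is linear in row 1: changing M[1][2] by delta changes det by delta * cofactor(1,2).
Cofactor C_12 = (-1)^(1+2) * minor(1,2) = -22
Entry delta = -4 - -5 = 1
Det delta = 1 * -22 = -22
New det = -31 + -22 = -53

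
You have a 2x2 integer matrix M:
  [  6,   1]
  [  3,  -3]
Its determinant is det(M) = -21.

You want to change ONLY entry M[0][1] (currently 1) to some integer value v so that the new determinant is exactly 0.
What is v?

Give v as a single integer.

det is linear in entry M[0][1]: det = old_det + (v - 1) * C_01
Cofactor C_01 = -3
Want det = 0: -21 + (v - 1) * -3 = 0
  (v - 1) = 21 / -3 = -7
  v = 1 + (-7) = -6

Answer: -6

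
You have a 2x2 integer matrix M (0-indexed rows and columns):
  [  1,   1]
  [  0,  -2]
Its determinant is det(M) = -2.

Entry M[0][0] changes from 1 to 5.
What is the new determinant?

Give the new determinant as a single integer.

det is linear in row 0: changing M[0][0] by delta changes det by delta * cofactor(0,0).
Cofactor C_00 = (-1)^(0+0) * minor(0,0) = -2
Entry delta = 5 - 1 = 4
Det delta = 4 * -2 = -8
New det = -2 + -8 = -10

Answer: -10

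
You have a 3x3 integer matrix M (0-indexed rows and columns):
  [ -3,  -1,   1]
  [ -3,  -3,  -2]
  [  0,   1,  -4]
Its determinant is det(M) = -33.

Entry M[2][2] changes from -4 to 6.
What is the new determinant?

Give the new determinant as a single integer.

Answer: 27

Derivation:
det is linear in row 2: changing M[2][2] by delta changes det by delta * cofactor(2,2).
Cofactor C_22 = (-1)^(2+2) * minor(2,2) = 6
Entry delta = 6 - -4 = 10
Det delta = 10 * 6 = 60
New det = -33 + 60 = 27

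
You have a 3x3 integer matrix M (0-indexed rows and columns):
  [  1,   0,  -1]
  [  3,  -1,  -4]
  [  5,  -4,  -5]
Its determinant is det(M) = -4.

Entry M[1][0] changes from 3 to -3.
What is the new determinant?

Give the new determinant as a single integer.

det is linear in row 1: changing M[1][0] by delta changes det by delta * cofactor(1,0).
Cofactor C_10 = (-1)^(1+0) * minor(1,0) = 4
Entry delta = -3 - 3 = -6
Det delta = -6 * 4 = -24
New det = -4 + -24 = -28

Answer: -28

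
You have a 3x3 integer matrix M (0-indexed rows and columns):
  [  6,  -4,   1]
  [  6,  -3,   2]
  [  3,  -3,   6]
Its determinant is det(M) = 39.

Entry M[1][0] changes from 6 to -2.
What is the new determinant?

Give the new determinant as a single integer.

det is linear in row 1: changing M[1][0] by delta changes det by delta * cofactor(1,0).
Cofactor C_10 = (-1)^(1+0) * minor(1,0) = 21
Entry delta = -2 - 6 = -8
Det delta = -8 * 21 = -168
New det = 39 + -168 = -129

Answer: -129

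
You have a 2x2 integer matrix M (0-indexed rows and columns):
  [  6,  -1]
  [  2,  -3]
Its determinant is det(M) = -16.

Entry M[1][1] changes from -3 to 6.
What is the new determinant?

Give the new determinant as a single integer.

det is linear in row 1: changing M[1][1] by delta changes det by delta * cofactor(1,1).
Cofactor C_11 = (-1)^(1+1) * minor(1,1) = 6
Entry delta = 6 - -3 = 9
Det delta = 9 * 6 = 54
New det = -16 + 54 = 38

Answer: 38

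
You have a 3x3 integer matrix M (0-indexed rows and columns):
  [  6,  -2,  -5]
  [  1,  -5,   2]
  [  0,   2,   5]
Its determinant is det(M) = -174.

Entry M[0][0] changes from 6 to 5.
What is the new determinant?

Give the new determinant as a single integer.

det is linear in row 0: changing M[0][0] by delta changes det by delta * cofactor(0,0).
Cofactor C_00 = (-1)^(0+0) * minor(0,0) = -29
Entry delta = 5 - 6 = -1
Det delta = -1 * -29 = 29
New det = -174 + 29 = -145

Answer: -145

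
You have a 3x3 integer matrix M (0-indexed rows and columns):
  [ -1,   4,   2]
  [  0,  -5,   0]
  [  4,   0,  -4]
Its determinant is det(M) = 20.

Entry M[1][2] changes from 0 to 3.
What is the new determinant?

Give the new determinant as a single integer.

det is linear in row 1: changing M[1][2] by delta changes det by delta * cofactor(1,2).
Cofactor C_12 = (-1)^(1+2) * minor(1,2) = 16
Entry delta = 3 - 0 = 3
Det delta = 3 * 16 = 48
New det = 20 + 48 = 68

Answer: 68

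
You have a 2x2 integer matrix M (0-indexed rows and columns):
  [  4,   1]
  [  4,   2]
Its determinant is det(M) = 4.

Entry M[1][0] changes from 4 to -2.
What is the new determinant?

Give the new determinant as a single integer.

Answer: 10

Derivation:
det is linear in row 1: changing M[1][0] by delta changes det by delta * cofactor(1,0).
Cofactor C_10 = (-1)^(1+0) * minor(1,0) = -1
Entry delta = -2 - 4 = -6
Det delta = -6 * -1 = 6
New det = 4 + 6 = 10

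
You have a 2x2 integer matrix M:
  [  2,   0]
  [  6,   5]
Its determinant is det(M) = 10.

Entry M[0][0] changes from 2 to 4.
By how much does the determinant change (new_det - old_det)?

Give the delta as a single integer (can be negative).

Answer: 10

Derivation:
Cofactor C_00 = 5
Entry delta = 4 - 2 = 2
Det delta = entry_delta * cofactor = 2 * 5 = 10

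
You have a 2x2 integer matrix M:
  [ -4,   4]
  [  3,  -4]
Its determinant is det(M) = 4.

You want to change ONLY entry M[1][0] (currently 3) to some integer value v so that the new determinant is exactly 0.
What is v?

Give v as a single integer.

Answer: 4

Derivation:
det is linear in entry M[1][0]: det = old_det + (v - 3) * C_10
Cofactor C_10 = -4
Want det = 0: 4 + (v - 3) * -4 = 0
  (v - 3) = -4 / -4 = 1
  v = 3 + (1) = 4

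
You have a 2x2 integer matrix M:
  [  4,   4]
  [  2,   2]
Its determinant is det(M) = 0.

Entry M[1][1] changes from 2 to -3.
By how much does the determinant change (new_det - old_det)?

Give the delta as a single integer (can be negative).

Cofactor C_11 = 4
Entry delta = -3 - 2 = -5
Det delta = entry_delta * cofactor = -5 * 4 = -20

Answer: -20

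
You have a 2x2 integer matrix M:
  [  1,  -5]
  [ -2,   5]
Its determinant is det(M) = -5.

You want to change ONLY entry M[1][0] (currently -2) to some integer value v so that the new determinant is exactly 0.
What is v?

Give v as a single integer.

Answer: -1

Derivation:
det is linear in entry M[1][0]: det = old_det + (v - -2) * C_10
Cofactor C_10 = 5
Want det = 0: -5 + (v - -2) * 5 = 0
  (v - -2) = 5 / 5 = 1
  v = -2 + (1) = -1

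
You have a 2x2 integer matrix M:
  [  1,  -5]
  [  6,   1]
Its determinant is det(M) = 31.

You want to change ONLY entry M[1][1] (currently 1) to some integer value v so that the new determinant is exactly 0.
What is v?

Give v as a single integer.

det is linear in entry M[1][1]: det = old_det + (v - 1) * C_11
Cofactor C_11 = 1
Want det = 0: 31 + (v - 1) * 1 = 0
  (v - 1) = -31 / 1 = -31
  v = 1 + (-31) = -30

Answer: -30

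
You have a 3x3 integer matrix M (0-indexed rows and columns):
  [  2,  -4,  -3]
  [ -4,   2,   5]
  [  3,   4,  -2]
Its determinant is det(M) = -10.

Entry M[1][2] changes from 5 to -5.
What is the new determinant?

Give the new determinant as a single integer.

Answer: 190

Derivation:
det is linear in row 1: changing M[1][2] by delta changes det by delta * cofactor(1,2).
Cofactor C_12 = (-1)^(1+2) * minor(1,2) = -20
Entry delta = -5 - 5 = -10
Det delta = -10 * -20 = 200
New det = -10 + 200 = 190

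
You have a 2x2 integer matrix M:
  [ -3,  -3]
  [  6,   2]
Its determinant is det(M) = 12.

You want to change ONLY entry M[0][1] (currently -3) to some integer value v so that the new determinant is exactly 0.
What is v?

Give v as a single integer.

Answer: -1

Derivation:
det is linear in entry M[0][1]: det = old_det + (v - -3) * C_01
Cofactor C_01 = -6
Want det = 0: 12 + (v - -3) * -6 = 0
  (v - -3) = -12 / -6 = 2
  v = -3 + (2) = -1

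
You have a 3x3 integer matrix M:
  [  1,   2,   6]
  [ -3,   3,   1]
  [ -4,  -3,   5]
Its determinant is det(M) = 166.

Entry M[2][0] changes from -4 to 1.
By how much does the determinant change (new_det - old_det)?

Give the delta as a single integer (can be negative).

Answer: -80

Derivation:
Cofactor C_20 = -16
Entry delta = 1 - -4 = 5
Det delta = entry_delta * cofactor = 5 * -16 = -80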